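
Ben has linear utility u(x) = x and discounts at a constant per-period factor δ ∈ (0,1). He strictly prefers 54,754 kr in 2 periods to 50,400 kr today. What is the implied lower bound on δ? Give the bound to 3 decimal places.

δ > 0.959

The preference means 50400 < δ^2·54754.
So δ^2 > 50400/54754 = 0.92048; taking the square root of both positive sides preserves the inequality.
δ > 0.92048^(1/2) = 0.959.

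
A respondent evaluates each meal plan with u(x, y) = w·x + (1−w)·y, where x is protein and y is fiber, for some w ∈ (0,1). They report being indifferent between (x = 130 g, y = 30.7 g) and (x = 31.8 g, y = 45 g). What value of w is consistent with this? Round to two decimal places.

u(130,30.7) = u(31.8,45) means w·130 + (1−w)·30.7 = w·31.8 + (1−w)·45.
Rearranging, 98.2·w − 14.3·(1−w) = 0.
Hence w = 14.3/(98.2+14.3) = 14.3/112.5 = 0.13.

w = 0.13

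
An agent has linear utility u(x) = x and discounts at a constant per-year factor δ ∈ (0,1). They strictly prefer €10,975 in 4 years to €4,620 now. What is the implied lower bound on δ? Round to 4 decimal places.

The preference means 4620 < δ^4·10975.
Hence δ^4 > 4620/10975 = 0.42096, and x ↦ x^(1/4) is increasing on (0,∞).
δ > 0.42096^(1/4) = 0.8055.

δ > 0.8055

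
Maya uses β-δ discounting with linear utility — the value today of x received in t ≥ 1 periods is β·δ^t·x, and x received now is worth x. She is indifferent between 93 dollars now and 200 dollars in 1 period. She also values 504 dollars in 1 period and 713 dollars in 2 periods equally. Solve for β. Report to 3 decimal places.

Both payoffs in the second observation are in the future, so β drops out: δ^1·504 = δ^2·713 ⇒ δ = 504/713 = 0.70687.
Now use the now-vs-future pair: 93 = β·δ·200 gives β = 93/(0.70687·200) ≈ 0.658.

β ≈ 0.658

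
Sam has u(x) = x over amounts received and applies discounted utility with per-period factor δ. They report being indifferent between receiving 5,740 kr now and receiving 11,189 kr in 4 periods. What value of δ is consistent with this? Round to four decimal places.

δ ≈ 0.8463

Indifference means u(5740) = δ^4 · u(11189), so δ^4 = u(5740)/u(11189).
With u(x) = x: δ^4 = 5740/11189 = 0.51300.
So δ = 0.51300^(1/4) ≈ 0.8463.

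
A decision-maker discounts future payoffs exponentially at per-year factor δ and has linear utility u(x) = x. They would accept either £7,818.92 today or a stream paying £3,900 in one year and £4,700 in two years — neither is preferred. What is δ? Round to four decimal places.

Present value of the stream is 3900·δ + 4700·δ². Indifference gives 3900δ + 4700δ² = 7818.92.
That is, 4700δ² + 3900δ − 7818.92 = 0, a quadratic in δ.
δ = (−3900 + √(3900² + 4·4700·7818.92)) / (2·4700) = (−3900 + √162205696.00) / 9400 ≈ 0.9400.

δ ≈ 0.9400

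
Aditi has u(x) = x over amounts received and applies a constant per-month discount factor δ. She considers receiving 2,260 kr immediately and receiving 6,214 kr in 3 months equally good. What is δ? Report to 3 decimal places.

δ ≈ 0.714

Indifference means u(2260) = δ^3 · u(6214), so δ^3 = u(2260)/u(6214).
With u(x) = x: δ^3 = 2260/6214 = 0.36369.
Taking the cube root: δ = 0.36369^(1/3) ≈ 0.714.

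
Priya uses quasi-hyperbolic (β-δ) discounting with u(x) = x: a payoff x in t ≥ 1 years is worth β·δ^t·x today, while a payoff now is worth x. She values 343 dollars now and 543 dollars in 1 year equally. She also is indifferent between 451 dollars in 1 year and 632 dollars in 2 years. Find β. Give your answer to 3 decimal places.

The second indifference involves only future payoffs, so β cancels: β·δ^1·451 = β·δ^2·632, giving δ = 451/632 = 0.71361.
Substituting δ into 343 = β·δ·543: β = 343/(387.489) ≈ 0.885.

β ≈ 0.885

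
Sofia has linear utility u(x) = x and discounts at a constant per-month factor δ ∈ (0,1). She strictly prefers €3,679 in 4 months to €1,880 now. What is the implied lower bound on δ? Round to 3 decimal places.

δ > 0.845

The preference means 1880 < δ^4·3679.
Hence δ^4 > 1880/3679 = 0.51101, and x ↦ x^(1/4) is increasing on (0,∞).
δ > (1880/3679)^(1/4) ≈ 0.845.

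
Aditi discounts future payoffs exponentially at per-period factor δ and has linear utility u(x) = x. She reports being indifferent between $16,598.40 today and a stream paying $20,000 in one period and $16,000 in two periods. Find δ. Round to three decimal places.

The stream is worth 20000δ + 16000δ² today, so 20000δ + 16000δ² = 16598.40.
That is, 16000δ² + 20000δ − 16598.40 = 0, a quadratic in δ.
The positive root is δ = [−20000 + √(20000² + 4·16000·16598.40)] / (2·16000) = (−20000 + 38240.000)/32000 ≈ 0.570.

δ ≈ 0.570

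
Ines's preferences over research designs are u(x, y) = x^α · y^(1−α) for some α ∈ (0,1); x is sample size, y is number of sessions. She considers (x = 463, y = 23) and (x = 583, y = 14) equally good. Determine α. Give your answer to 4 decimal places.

α ≈ 0.6830

Indifference: 463^α · 23^(1−α) = 583^α · 14^(1−α).
Rearrange to (463/583)^α = (14/23)^(1−α) and take logs: α·-0.2304601 = (1−α)·-0.4964369.
Thus α·(-0.7268970) = -0.4964369, so α = -0.4964369/-0.7268970 ≈ 0.6830.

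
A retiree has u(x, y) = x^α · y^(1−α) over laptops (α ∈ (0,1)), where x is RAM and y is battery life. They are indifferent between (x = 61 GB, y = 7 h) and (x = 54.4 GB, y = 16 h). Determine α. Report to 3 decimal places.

α ≈ 0.878

Set the two utilities equal: 61^α·7^(1−α) = 54.4^α·16^(1−α).
Rearrange to (61/54.4)^α = (16/7)^(1−α) and take logs: α·0.114510 = (1−α)·0.826679.
Thus α·(0.941189) = 0.826679, so α = 0.826679/0.941189 ≈ 0.878.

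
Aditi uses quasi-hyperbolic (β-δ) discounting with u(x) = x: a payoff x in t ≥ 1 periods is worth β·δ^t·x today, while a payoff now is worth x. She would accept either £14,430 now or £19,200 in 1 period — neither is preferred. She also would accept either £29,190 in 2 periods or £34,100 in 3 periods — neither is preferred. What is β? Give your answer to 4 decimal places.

Both payoffs in the second observation are in the future, so β drops out: δ^2·29190 = δ^3·34100 ⇒ δ = 29190/34100 = 0.85601.
Now use the now-vs-future pair: 14430 = β·δ·19200 gives β = 14430/(0.85601·19200) ≈ 0.8780.

β ≈ 0.8780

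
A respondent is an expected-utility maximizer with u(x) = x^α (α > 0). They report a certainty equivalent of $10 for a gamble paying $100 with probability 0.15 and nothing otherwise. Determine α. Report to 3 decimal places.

EU(lottery) = 0.15·100^α + 0.85·0 = 0.15·100^α.
Setting u(10) equal to that: 10^α = 0.15·100^α ⇒ (10/100)^α = 0.15.
Taking logs: α·ln(10/100) = ln(0.15), so α = -1.897120 / -2.302585 ≈ 0.824.

α ≈ 0.824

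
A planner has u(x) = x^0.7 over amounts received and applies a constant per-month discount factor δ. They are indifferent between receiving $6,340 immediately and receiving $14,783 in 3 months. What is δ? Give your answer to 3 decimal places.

Indifference means u(6340) = δ^3 · u(14783), so δ^3 = u(6340)/u(14783).
Since u(x) = x^0.7, δ^3 = (6340/14783)^0.7 = 0.42887^0.7 = 0.55288.
So δ = 0.55288^(1/3) ≈ 0.821.

δ ≈ 0.821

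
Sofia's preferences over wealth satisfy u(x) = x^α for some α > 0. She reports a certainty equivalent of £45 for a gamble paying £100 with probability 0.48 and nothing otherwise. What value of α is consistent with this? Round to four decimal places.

The lottery's expected utility is 0.48·u(100) + 0.52·u(0) = 0.48·100^α (since u(0) = 0 for α > 0).
Setting u(45) equal to that: 45^α = 0.48·100^α ⇒ (45/100)^α = 0.48.
α = ln(0.48) / ln(45/100) = -0.7339692/-0.7985077 ≈ 0.9192.

α ≈ 0.9192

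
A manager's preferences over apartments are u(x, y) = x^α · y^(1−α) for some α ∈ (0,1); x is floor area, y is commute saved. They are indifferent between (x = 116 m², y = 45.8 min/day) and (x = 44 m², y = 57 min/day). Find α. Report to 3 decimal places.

α ≈ 0.184

Set the two utilities equal: 116^α·45.8^(1−α) = 44^α·57^(1−α).
Taking logs: α·ln 116 + (1−α)·ln 45.8 = α·ln 44 + (1−α)·ln 57, i.e. α·0.969401 = (1−α)·0.218767.
So α/(1−α) = (0.218767)/(0.969401) = 0.225672, and α = 0.225672/1.225672 ≈ 0.184.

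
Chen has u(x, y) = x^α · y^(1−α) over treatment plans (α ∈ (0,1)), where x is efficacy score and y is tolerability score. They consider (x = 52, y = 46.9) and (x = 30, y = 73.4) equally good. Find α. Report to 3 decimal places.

Set the two utilities equal: 52^α·46.9^(1−α) = 30^α·73.4^(1−α).
Rearrange to (52/30)^α = (73.4/46.9)^(1−α) and take logs: α·0.550046 = (1−α)·0.447906.
So α/(1−α) = (0.447906)/(0.550046) = 0.814306, and α = 0.814306/1.814306 ≈ 0.449.

α ≈ 0.449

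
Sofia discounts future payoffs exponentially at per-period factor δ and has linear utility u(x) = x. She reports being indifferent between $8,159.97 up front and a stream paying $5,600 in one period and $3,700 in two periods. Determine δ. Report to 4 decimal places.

Equating present values: 8159.97 = 5600δ + 3700δ².
That is, 3700δ² + 5600δ − 8159.97 = 0, a quadratic in δ.
The positive root is δ = [−5600 + √(5600² + 4·3700·8159.97)] / (2·3700) = (−5600 + 12334.000)/7400 ≈ 0.9100.

δ ≈ 0.9100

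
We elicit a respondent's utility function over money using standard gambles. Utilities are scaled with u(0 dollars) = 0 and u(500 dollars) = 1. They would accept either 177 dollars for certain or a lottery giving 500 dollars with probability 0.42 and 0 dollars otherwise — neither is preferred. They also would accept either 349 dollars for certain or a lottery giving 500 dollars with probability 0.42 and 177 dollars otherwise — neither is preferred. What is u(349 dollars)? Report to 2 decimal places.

0.66

First, u(177 dollars) = 0.42·u(500 dollars) + 0.58·u(0 dollars) = 0.42.
Chaining: u(349 dollars) = 0.42·1.00 + 0.58·0.42 = 0.6636.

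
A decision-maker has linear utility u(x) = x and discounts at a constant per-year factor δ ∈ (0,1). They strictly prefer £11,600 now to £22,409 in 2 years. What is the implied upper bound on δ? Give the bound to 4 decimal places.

The preference means 11600 > δ^2·22409.
Hence δ^2 < 11600/22409 = 0.51765, and x ↦ x^(1/2) is increasing on (0,∞).
δ < 0.51765^(1/2) = 0.7195.

δ < 0.7195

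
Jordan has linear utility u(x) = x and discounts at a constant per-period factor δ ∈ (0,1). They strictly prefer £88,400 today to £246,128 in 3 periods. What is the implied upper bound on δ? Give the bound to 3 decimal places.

δ < 0.711

Under u(x) = x this choice says 88400 > δ^3·246128.
Hence δ^3 < 88400/246128 = 0.35916, and x ↦ x^(1/3) is increasing on (0,∞).
δ < (88400/246128)^(1/3) ≈ 0.711.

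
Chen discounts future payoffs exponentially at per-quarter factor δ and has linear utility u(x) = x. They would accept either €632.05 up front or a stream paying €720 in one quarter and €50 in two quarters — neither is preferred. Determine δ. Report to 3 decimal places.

δ ≈ 0.830

Present value of the stream is 720·δ + 50·δ². Indifference gives 720δ + 50δ² = 632.05.
So 50δ² + 720δ − 632.05 = 0.
δ = (−720 + √(720² + 4·50·632.05)) / (2·50) = (−720 + √644810.00) / 100 ≈ 0.830.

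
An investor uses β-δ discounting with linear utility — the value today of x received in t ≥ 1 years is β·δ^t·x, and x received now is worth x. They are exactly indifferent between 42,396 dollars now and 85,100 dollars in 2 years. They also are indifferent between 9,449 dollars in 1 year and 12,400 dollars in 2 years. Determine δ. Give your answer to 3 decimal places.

Both payoffs in the second observation are in the future, so β drops out: δ^1·9449 = δ^2·12400 ⇒ δ = 9449/12400 = 0.76202.

δ ≈ 0.762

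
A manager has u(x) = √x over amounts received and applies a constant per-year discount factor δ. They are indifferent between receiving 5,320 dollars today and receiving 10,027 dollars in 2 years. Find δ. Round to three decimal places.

The payoff in 2 years is discounted by δ^2, so u(5320) = δ^2·u(10027) and δ^2 = u(5320)/u(10027).
Since u(x) = √x, δ^2 = √(5320/10027) = 0.72840.
Hence δ = (0.72840)^(1/2) = 0.85346.

δ ≈ 0.853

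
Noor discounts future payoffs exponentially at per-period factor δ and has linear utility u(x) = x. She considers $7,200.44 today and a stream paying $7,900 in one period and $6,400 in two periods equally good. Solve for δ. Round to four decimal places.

Present value of the stream is 7900·δ + 6400·δ². Indifference gives 7900δ + 6400δ² = 7200.44.
That is, 6400δ² + 7900δ − 7200.44 = 0, a quadratic in δ.
By the quadratic formula (taking the positive root), δ = (−7900 + √246741264.00) / 12800 ≈ 0.6100.

δ ≈ 0.6100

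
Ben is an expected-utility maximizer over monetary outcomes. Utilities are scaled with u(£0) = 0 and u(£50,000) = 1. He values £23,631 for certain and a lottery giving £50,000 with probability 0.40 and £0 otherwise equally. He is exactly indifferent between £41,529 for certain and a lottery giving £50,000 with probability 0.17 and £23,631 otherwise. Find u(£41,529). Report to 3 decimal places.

First, u(£23,631) = 0.40·u(£50,000) + 0.60·u(£0) = 0.40.
The second indifference gives u(£41,529) = 0.17·u(£50,000) + 0.83·u(£23,631) = 0.17·1.00 + 0.83·0.40 = 0.5020.

0.502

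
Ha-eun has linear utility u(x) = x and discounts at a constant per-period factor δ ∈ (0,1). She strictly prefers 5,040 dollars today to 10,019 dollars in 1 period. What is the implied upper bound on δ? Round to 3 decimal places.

Under u(x) = x this choice says 5040 > δ·10019.
Dividing through by 10019 gives δ < 0.50304.

δ < 0.503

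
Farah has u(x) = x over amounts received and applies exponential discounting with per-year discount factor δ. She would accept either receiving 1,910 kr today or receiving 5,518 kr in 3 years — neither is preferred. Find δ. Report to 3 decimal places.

δ ≈ 0.702

Indifference means u(1910) = δ^3 · u(5518), so δ^3 = u(1910)/u(5518).
With u(x) = x: δ^3 = 1910/5518 = 0.34614.
Hence δ = (0.34614)^(1/3) = 0.70213.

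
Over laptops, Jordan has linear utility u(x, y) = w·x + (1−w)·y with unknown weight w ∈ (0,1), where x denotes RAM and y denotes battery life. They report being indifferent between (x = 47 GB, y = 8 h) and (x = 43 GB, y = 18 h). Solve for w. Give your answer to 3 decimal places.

w = 0.714

u(47,8) = u(43,18) means w·47 + (1−w)·8 = w·43 + (1−w)·18.
Rearranging, 4·w − 10·(1−w) = 0.
Hence w = 10/(4+10) = 10/14 = 0.714.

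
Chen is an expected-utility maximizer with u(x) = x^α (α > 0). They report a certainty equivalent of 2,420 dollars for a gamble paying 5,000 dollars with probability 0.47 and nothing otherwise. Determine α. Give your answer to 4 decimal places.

α ≈ 1.0404

The lottery's expected utility is 0.47·u(5000) + 0.53·u(0) = 0.47·5000^α (since u(0) = 0 for α > 0).
Indifference: 2420^α = 0.47·5000^α, so (2420/5000)^α = 0.47.
Taking logs: α·ln(2420/5000) = ln(0.47), so α = -0.7550226 / -0.7256704 ≈ 1.0404.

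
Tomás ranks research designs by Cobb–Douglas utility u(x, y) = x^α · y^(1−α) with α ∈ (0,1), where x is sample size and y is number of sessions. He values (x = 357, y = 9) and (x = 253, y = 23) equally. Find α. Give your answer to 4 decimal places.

Indifference: 357^α · 9^(1−α) = 253^α · 23^(1−α).
(357/253)^α = (23/9)^(1−α); take logs: α·ln(357/253) = (1−α)·ln(23/9), i.e. α·0.3443463 = (1−α)·0.9382696.
So α/(1−α) = (0.9382696)/(0.3443463) = 2.7247849, and α = 2.7247849/3.7247849 ≈ 0.7315.

α ≈ 0.7315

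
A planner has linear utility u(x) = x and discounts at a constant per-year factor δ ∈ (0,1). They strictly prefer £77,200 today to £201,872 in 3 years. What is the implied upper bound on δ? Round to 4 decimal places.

Under u(x) = x this choice says 77200 > δ^3·201872.
So δ^3 < 77200/201872 = 0.38242; taking the cube root of both positive sides preserves the inequality.
δ < 0.38242^(1/3) = 0.7259.

δ < 0.7259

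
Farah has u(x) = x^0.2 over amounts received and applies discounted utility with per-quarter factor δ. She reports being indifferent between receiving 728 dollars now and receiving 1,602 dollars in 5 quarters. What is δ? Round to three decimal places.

Indifference means u(728) = δ^5 · u(1602), so δ^5 = u(728)/u(1602).
With u(x) = x^0.2: δ^5 = 728^0.2/1602^0.2 = (728/1602)^0.2 = 0.85407.
So δ = 0.85407^(1/5) ≈ 0.969.

δ ≈ 0.969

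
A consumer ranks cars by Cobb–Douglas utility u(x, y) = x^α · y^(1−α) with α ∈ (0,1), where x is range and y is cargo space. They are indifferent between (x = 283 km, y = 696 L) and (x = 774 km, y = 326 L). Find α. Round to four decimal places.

Set the two utilities equal: 283^α·696^(1−α) = 774^α·326^(1−α).
Rearrange to (283/774)^α = (326/696)^(1−α) and take logs: α·-1.0061250 = (1−α)·-0.7584523.
With A = -1.0061250 and B = -0.7584523: α·A = (1−α)·B, so α = B/(A+B) = -0.7584523/-1.7645773 ≈ 0.4298.

α ≈ 0.4298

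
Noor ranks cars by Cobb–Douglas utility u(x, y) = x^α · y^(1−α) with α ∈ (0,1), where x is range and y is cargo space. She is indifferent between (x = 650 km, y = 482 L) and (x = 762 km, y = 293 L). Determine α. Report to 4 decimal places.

The Cobb–Douglas utilities coincide, so 650^α·482^(1−α) = 762^α·293^(1−α).
Taking logs: α·ln 650 + (1−α)·ln 482 = α·ln 762 + (1−α)·ln 293, i.e. α·-0.1589742 = (1−α)·-0.4977715.
Thus α·(-0.6567457) = -0.4977715, so α = -0.4977715/-0.6567457 ≈ 0.7579.

α ≈ 0.7579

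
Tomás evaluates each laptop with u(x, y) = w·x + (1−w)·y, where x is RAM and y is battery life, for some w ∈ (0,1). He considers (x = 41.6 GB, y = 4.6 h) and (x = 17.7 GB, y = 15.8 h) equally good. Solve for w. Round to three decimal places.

Indifference: w·41.6 + (1−w)·4.6 = w·17.7 + (1−w)·15.8.
Rearranging, 23.9·w − 11.2·(1−w) = 0.
Hence w = 11.2/(23.9+11.2) = 11.2/35.1 = 0.319.

w = 0.319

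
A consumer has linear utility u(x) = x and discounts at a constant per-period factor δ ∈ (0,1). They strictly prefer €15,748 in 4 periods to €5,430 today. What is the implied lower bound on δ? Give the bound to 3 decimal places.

Comparing present values: 5430 < δ^4·15748.
Hence δ^4 > 5430/15748 = 0.34481, and x ↦ x^(1/4) is increasing on (0,∞).
δ > 0.34481^(1/4) = 0.766.

δ > 0.766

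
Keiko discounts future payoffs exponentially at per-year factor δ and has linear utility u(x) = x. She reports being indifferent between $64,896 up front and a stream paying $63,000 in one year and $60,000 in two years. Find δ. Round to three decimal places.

Present value of the stream is 63000·δ + 60000·δ². Indifference gives 63000δ + 60000δ² = 64896.
That is, 60000δ² + 63000δ − 64896 = 0, a quadratic in δ.
δ = (−63000 + √(63000² + 4·60000·64896)) / (2·60000) = (−63000 + √19544040000.00) / 120000 ≈ 0.640.

δ ≈ 0.640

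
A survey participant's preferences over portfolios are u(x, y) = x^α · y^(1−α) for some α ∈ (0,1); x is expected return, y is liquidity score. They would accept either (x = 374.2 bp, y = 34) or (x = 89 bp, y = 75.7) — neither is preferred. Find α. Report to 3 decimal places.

α ≈ 0.358

The Cobb–Douglas utilities coincide, so 374.2^α·34^(1−α) = 89^α·75.7^(1−α).
(374.2/89)^α = (75.7/34)^(1−α); take logs: α·ln(374.2/89) = (1−α)·ln(75.7/34), i.e. α·1.436154 = (1−α)·0.800418.
Thus α·(2.236572) = 0.800418, so α = 0.800418/2.236572 ≈ 0.358.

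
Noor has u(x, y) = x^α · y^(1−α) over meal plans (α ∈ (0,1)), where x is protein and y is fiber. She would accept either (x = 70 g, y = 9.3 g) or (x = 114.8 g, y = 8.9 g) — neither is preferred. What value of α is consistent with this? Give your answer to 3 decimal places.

α ≈ 0.082

Set the two utilities equal: 70^α·9.3^(1−α) = 114.8^α·8.9^(1−α).
Rearrange to (70/114.8)^α = (8.9/9.3)^(1−α) and take logs: α·-0.494696 = (1−α)·-0.043963.
With A = -0.494696 and B = -0.043963: α·A = (1−α)·B, so α = B/(A+B) = -0.043963/-0.538659 ≈ 0.082.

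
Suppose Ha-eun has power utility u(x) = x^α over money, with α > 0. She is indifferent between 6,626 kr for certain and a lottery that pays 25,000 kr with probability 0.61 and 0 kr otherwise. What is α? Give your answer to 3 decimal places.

Since u(0) = 0, the lottery's EU is 0.61·25000^α.
Equating: 6626^α = 0.61·25000^α, i.e. 0.2650^α = 0.61.
α = ln(0.61) / ln(6626/25000) = -0.494296/-1.327875 ≈ 0.372.

α ≈ 0.372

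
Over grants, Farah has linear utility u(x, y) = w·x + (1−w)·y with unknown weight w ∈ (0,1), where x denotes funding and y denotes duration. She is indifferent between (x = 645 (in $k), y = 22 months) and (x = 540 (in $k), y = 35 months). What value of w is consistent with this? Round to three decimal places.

w = 0.110

Indifference: w·645 + (1−w)·22 = w·540 + (1−w)·35.
w·(645−540) = (1−w)·(35−22), i.e. w·105 = (1−w)·13.
The marginal rate of substitution is 13/105, so w = 13/(105+13) = 0.110.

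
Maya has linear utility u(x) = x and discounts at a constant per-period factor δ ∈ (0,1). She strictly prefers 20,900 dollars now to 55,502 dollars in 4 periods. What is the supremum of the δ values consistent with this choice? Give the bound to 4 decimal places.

The preference means 20900 > δ^4·55502.
So δ^4 < 20900/55502 = 0.37656; taking the 4th root of both positive sides preserves the inequality.
δ < (20900/55502)^(1/4) ≈ 0.7834.

δ < 0.7834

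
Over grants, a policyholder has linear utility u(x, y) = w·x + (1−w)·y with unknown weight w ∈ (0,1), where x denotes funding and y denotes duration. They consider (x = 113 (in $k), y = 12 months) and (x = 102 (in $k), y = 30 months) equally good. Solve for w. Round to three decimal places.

w = 0.621

Equating utilities: w·113 + (1−w)·12 = w·102 + (1−w)·30.
Rearranging, 11·w − 18·(1−w) = 0.
Hence w = 18/(11+18) = 18/29 = 0.621.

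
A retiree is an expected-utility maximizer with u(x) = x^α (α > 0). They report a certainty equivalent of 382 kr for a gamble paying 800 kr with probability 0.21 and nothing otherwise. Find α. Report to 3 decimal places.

Since u(0) = 0, the lottery's EU is 0.21·800^α.
Setting u(382) equal to that: 382^α = 0.21·800^α ⇒ (382/800)^α = 0.21.
α = ln(0.21) / ln(382/800) = -1.560648/-0.739191 ≈ 2.111.

α ≈ 2.111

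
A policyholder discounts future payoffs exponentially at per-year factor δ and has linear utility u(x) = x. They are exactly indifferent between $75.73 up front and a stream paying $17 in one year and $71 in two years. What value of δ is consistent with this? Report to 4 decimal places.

Present value of the stream is 17·δ + 71·δ². Indifference gives 17δ + 71δ² = 75.73.
So 71δ² + 17δ − 75.73 = 0.
By the quadratic formula (taking the positive root), δ = (−17 + √21796.32) / 142 ≈ 0.9200.

δ ≈ 0.9200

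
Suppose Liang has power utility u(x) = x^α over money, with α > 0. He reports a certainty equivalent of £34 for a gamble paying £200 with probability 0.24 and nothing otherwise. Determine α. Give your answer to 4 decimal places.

The lottery's expected utility is 0.24·u(200) + 0.76·u(0) = 0.24·200^α (since u(0) = 0 for α > 0).
Setting u(34) equal to that: 34^α = 0.24·200^α ⇒ (34/200)^α = 0.24.
Take logs: α = ln 0.24 / ln(34/200) ≈ 0.805390.

α ≈ 0.8054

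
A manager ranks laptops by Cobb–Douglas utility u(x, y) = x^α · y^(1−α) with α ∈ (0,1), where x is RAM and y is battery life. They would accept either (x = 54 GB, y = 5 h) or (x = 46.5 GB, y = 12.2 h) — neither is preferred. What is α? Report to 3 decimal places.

Indifference: 54^α · 5^(1−α) = 46.5^α · 12.2^(1−α).
Rearrange to (54/46.5)^α = (12.2/5)^(1−α) and take logs: α·0.149532 = (1−α)·0.891998.
With A = 0.149532 and B = 0.891998: α·A = (1−α)·B, so α = B/(A+B) = 0.891998/1.041530 ≈ 0.856.

α ≈ 0.856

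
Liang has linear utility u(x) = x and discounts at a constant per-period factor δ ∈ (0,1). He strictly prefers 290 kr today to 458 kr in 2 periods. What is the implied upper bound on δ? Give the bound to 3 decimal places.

The preference means 290 > δ^2·458.
Dividing by 458: δ^2 < 0.63319. Both sides are positive, so the square root keeps the direction.
δ < 0.63319^(1/2) = 0.796.

δ < 0.796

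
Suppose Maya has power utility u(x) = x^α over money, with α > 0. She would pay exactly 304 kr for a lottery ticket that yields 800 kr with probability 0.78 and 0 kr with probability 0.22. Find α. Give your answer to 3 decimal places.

The lottery's expected utility is 0.78·u(800) + 0.22·u(0) = 0.78·800^α (since u(0) = 0 for α > 0).
Indifference: 304^α = 0.78·800^α, so (304/800)^α = 0.78.
Take logs: α = ln 0.78 / ln(304/800) ≈ 0.25679.

α ≈ 0.257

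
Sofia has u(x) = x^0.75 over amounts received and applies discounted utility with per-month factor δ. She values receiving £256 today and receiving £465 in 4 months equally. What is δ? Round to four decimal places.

Equating discounted utilities: u(256) = δ^4·u(465) ⇒ δ^4 = u(256)/u(465).
With u(x) = x^0.75: δ^4 = 256^0.75/465^0.75 = (256/465)^0.75 = 0.63913.
Hence δ = (0.63913)^(1/4) = 0.894124.

δ ≈ 0.8941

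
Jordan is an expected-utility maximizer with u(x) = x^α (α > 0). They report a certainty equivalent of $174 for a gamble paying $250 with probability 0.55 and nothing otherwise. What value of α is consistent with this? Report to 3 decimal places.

α ≈ 1.650

EU(lottery) = 0.55·250^α + 0.45·0 = 0.55·250^α.
Setting u(174) equal to that: 174^α = 0.55·250^α ⇒ (174/250)^α = 0.55.
Taking logs: α·ln(174/250) = ln(0.55), so α = -0.597837 / -0.362406 ≈ 1.650.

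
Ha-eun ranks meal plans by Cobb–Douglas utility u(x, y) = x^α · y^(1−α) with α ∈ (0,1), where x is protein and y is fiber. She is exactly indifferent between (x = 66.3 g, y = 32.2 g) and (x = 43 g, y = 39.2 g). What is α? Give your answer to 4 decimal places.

Set the two utilities equal: 66.3^α·32.2^(1−α) = 43^α·39.2^(1−α).
Rearrange to (66.3/43)^α = (39.2/32.2)^(1−α) and take logs: α·0.4329898 = (1−α)·0.1967103.
So α/(1−α) = (0.1967103)/(0.4329898) = 0.4543070, and α = 0.4543070/1.4543070 ≈ 0.3124.

α ≈ 0.3124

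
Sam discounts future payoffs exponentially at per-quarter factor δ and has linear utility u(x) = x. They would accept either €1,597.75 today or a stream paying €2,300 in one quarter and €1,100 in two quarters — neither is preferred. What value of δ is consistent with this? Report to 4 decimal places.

δ ≈ 0.5500

Present value of the stream is 2300·δ + 1100·δ². Indifference gives 2300δ + 1100δ² = 1597.75.
That is, 1100δ² + 2300δ − 1597.75 = 0, a quadratic in δ.
By the quadratic formula (taking the positive root), δ = (−2300 + √12320100.00) / 2200 ≈ 0.5500.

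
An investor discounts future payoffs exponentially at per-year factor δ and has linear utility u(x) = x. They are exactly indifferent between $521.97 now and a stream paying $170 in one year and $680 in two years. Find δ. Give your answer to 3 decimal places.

δ ≈ 0.760

Present value of the stream is 170·δ + 680·δ². Indifference gives 170δ + 680δ² = 521.97.
So 680δ² + 170δ − 521.97 = 0.
By the quadratic formula (taking the positive root), δ = (−170 + √1448658.40) / 1360 ≈ 0.760.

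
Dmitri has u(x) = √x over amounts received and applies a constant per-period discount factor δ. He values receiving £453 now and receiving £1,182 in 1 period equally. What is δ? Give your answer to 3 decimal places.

Equating discounted utilities: u(453) = δ·u(1182) ⇒ δ = u(453)/u(1182).
With u(x) = √x: δ = √453/√1182 = √(453/1182) = 0.61907.

δ ≈ 0.619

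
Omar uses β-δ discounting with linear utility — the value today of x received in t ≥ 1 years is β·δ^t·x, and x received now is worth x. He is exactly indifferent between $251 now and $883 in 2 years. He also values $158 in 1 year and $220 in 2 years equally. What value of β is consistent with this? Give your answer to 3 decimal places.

β ≈ 0.551

The second indifference involves only future payoffs, so β cancels: β·δ^1·158 = β·δ^2·220, giving δ = 158/220 = 0.71818.
The first indifference: 251 = β·δ^2·883, so β = 251/(δ^2·883) = 251/(0.51579·883) ≈ 0.551.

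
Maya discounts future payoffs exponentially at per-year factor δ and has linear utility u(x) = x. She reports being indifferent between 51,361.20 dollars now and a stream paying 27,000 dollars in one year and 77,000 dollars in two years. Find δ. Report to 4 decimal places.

Present value of the stream is 27000·δ + 77000·δ². Indifference gives 27000δ + 77000δ² = 51361.20.
Rearranged: 77000δ² + 27000δ − 51361.20 = 0.
By the quadratic formula (taking the positive root), δ = (−27000 + √16548249600.00) / 154000 ≈ 0.6600.

δ ≈ 0.6600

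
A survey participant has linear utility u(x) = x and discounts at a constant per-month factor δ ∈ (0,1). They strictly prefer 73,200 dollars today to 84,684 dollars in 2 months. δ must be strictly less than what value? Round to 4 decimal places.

δ < 0.9297

The preference means 73200 > δ^2·84684.
Dividing by 84684: δ^2 < 0.86439. Both sides are positive, so the square root keeps the direction.
δ < 0.86439^(1/2) = 0.9297.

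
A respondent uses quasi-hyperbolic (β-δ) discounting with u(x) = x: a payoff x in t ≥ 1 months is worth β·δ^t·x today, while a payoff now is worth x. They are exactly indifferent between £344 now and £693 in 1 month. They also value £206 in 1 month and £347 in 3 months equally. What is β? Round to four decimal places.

β ≈ 0.6443

The second indifference involves only future payoffs, so β cancels: β·δ^1·206 = β·δ^3·347, giving δ^2 = 206/347 = 0.59366, so δ = 0.77049.
Now use the now-vs-future pair: 344 = β·δ·693 gives β = 344/(0.77049·693) ≈ 0.6443.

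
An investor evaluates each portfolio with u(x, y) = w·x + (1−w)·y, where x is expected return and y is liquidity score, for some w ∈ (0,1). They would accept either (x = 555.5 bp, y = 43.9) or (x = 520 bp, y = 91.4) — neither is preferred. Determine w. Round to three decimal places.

w = 0.572

Equating utilities: w·555.5 + (1−w)·43.9 = w·520 + (1−w)·91.4.
w·(555.5−520) = (1−w)·(91.4−43.9), i.e. w·35.5 = (1−w)·47.5.
The marginal rate of substitution is 47.5/35.5, so w = 47.5/(35.5+47.5) = 0.572.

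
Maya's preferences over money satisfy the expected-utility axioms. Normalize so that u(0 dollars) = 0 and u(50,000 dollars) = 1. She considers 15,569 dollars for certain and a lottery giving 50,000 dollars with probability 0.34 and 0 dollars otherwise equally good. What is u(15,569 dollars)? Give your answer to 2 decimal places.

The indifference gives u(15,569 dollars) = 0.34·u(50,000 dollars) + 0.66·u(0 dollars) = 0.34·1 + 0.66·0 = 0.34.

0.34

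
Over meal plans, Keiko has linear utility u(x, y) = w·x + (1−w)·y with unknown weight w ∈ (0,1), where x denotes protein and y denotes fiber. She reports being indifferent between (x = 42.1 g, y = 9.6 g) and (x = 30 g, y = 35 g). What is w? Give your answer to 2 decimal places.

Equating utilities: w·42.1 + (1−w)·9.6 = w·30 + (1−w)·35.
Collecting terms: w·12.1 = (1−w)·25.4.
The marginal rate of substitution is 25.4/12.1, so w = 25.4/(12.1+25.4) = 0.68.

w = 0.68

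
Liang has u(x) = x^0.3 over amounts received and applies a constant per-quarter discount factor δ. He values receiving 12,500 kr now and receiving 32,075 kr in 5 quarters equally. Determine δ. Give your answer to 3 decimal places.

Equating discounted utilities: u(12500) = δ^5·u(32075) ⇒ δ^5 = u(12500)/u(32075).
Since u(x) = x^0.3, δ^5 = (12500/32075)^0.3 = 0.38971^0.3 = 0.75374.
Taking the 5th root: δ = 0.75374^(1/5) ≈ 0.945.

δ ≈ 0.945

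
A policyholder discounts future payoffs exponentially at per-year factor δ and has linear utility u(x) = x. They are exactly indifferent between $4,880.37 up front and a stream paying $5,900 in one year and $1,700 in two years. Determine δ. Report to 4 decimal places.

δ ≈ 0.6900

Present value of the stream is 5900·δ + 1700·δ². Indifference gives 5900δ + 1700δ² = 4880.37.
That is, 1700δ² + 5900δ − 4880.37 = 0, a quadratic in δ.
By the quadratic formula (taking the positive root), δ = (−5900 + √67996516.00) / 3400 ≈ 0.6900.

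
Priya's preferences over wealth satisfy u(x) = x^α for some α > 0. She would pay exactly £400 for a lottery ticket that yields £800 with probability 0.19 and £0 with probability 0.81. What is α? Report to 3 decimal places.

EU(lottery) = 0.19·800^α + 0.81·0 = 0.19·800^α.
Equating: 400^α = 0.19·800^α, i.e. 0.5000^α = 0.19.
α = ln(0.19) / ln(400/800) = -1.660731/-0.693147 ≈ 2.396.

α ≈ 2.396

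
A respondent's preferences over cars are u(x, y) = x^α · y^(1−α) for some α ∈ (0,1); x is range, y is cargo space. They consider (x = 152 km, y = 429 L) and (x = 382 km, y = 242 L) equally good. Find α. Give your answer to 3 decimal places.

α ≈ 0.383

Indifference: 152^α · 429^(1−α) = 382^α · 242^(1−α).
(152/382)^α = (242/429)^(1−α); take logs: α·ln(152/382) = (1−α)·ln(242/429), i.e. α·-0.921540 = (1−α)·-0.572519.
Thus α·(-1.494059) = -0.572519, so α = -0.572519/-1.494059 ≈ 0.383.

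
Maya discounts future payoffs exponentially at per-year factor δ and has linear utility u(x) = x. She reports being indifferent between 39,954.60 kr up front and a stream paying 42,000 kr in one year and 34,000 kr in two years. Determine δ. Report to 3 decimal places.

The stream is worth 42000δ + 34000δ² today, so 42000δ + 34000δ² = 39954.60.
Rearranged: 34000δ² + 42000δ − 39954.60 = 0.
The positive root is δ = [−42000 + √(42000² + 4·34000·39954.60)] / (2·34000) = (−42000 + 84840.000)/68000 ≈ 0.630.

δ ≈ 0.630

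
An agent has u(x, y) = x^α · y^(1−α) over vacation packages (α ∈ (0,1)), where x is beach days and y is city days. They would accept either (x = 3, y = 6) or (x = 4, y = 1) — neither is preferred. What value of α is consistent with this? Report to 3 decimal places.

Set the two utilities equal: 3^α·6^(1−α) = 4^α·1^(1−α).
Rearrange to (3/4)^α = (1/6)^(1−α) and take logs: α·-0.287682 = (1−α)·-1.791759.
Thus α·(-2.079441) = -1.791759, so α = -1.791759/-2.079441 ≈ 0.862.

α ≈ 0.862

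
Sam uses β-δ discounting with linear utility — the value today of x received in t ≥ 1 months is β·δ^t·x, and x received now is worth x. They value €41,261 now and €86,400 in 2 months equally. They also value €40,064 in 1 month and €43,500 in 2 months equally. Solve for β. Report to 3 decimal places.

β ≈ 0.563

Both payoffs in the second observation are in the future, so β drops out: δ^1·40064 = δ^2·43500 ⇒ δ = 40064/43500 = 0.92101.
Now use the now-vs-future pair: 41261 = β·δ^2·86400 gives β = 41261/(0.84826·86400) ≈ 0.563.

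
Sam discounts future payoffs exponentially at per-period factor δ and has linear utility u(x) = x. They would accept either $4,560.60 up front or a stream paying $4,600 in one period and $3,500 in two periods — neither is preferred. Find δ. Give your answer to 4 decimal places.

Present value of the stream is 4600·δ + 3500·δ². Indifference gives 4600δ + 3500δ² = 4560.60.
Rearranged: 3500δ² + 4600δ − 4560.60 = 0.
The positive root is δ = [−4600 + √(4600² + 4·3500·4560.60)] / (2·3500) = (−4600 + 9220.000)/7000 ≈ 0.6600.

δ ≈ 0.6600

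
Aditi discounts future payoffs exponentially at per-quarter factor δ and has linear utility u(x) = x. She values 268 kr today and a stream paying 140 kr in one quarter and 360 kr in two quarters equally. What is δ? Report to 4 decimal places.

δ ≈ 0.6900

Present value of the stream is 140·δ + 360·δ². Indifference gives 140δ + 360δ² = 268.
That is, 360δ² + 140δ − 268 = 0, a quadratic in δ.
By the quadratic formula (taking the positive root), δ = (−140 + √405520.00) / 720 ≈ 0.6900.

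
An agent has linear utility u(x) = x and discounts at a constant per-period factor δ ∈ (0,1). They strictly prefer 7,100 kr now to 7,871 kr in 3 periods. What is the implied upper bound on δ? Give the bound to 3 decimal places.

The preference means 7100 > δ^3·7871.
Hence δ^3 < 7100/7871 = 0.90205, and x ↦ x^(1/3) is increasing on (0,∞).
δ < 0.90205^(1/3) = 0.966.

δ < 0.966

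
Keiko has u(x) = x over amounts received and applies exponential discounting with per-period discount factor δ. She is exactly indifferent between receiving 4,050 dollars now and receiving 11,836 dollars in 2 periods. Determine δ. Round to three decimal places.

The payoff in 2 periods is discounted by δ^2, so u(4050) = δ^2·u(11836) and δ^2 = u(4050)/u(11836).
With u(x) = x: δ^2 = 4050/11836 = 0.34218.
Taking the square root: δ = 0.34218^(1/2) ≈ 0.585.

δ ≈ 0.585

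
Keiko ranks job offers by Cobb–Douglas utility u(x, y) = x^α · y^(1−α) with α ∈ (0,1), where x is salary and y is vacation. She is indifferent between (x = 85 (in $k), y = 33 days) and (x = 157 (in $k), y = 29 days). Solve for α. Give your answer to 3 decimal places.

Indifference: 85^α · 33^(1−α) = 157^α · 29^(1−α).
Rearrange to (85/157)^α = (29/33)^(1−α) and take logs: α·-0.613595 = (1−α)·-0.129212.
So α/(1−α) = (-0.129212)/(-0.613595) = 0.210582, and α = 0.210582/1.210582 ≈ 0.174.

α ≈ 0.174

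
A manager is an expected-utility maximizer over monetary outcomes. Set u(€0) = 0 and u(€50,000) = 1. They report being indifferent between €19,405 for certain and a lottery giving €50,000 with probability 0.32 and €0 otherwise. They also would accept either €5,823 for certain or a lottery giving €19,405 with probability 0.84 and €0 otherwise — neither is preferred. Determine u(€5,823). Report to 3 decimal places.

0.269

From the first indifference, u(€19,405) = 0.32·u(€50,000) + 0.68·u(€0) = 0.32·1 + 0.68·0 = 0.32.
The second indifference gives u(€5,823) = 0.84·u(€19,405) + 0.16·u(€0) = 0.84·0.32 + 0.16·0.00 = 0.2688.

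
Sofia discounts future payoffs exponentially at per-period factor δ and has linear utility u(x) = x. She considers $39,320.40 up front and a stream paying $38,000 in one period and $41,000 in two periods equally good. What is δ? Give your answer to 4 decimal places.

Equating present values: 39320.40 = 38000δ + 41000δ².
Rearranged: 41000δ² + 38000δ − 39320.40 = 0.
By the quadratic formula (taking the positive root), δ = (−38000 + √7892545600.00) / 82000 ≈ 0.6200.

δ ≈ 0.6200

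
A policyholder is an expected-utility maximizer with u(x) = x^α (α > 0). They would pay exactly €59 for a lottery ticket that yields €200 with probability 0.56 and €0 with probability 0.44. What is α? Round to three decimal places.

EU(lottery) = 0.56·200^α + 0.44·0 = 0.56·200^α.
Setting u(59) equal to that: 59^α = 0.56·200^α ⇒ (59/200)^α = 0.56.
Taking logs: α·ln(59/200) = ln(0.56), so α = -0.579818 / -1.220780 ≈ 0.475.

α ≈ 0.475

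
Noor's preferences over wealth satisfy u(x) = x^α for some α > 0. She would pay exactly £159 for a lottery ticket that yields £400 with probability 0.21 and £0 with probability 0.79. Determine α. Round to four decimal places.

α ≈ 1.6916

EU(lottery) = 0.21·400^α + 0.79·0 = 0.21·400^α.
Indifference: 159^α = 0.21·400^α, so (159/400)^α = 0.21.
α = ln(0.21) / ln(159/400) = -1.5606477/-0.9225603 ≈ 1.6916.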